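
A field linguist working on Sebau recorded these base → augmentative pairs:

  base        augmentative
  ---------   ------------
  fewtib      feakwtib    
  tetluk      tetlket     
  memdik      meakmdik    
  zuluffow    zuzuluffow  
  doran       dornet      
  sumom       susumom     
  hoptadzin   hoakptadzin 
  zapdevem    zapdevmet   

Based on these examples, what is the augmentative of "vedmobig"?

veakdmobig

sumom and zapdevem both end in -m yet inflect differently (susumom, zapdevmet), so the final letter is not what conditions the rule; the last vowel is.
"vedmobig" has last vowel 'i'. The stems whose last vowel is 'i' (fewtib → feakwtib, memdik → meakmdik, hoptadzin → hoakptadzin) insert -ak- after the first vowel.
So vedmobig → veakdmobig.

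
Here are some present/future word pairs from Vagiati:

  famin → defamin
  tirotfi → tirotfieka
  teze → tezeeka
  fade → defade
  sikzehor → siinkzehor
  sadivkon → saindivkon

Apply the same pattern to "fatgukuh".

defatgukuh

fade and teze both end in -e yet inflect differently (defade, tezeeka), so the final letter is not what conditions the rule; the first letter is.
"fatgukuh" begins with f-. The stems beginning with f- (fade → defade, famin → defamin) add the prefix de-.
The other patterns: stems beginning with t- add -eka; stems beginning with s- insert -in- after the first vowel.
So fatgukuh → defatgukuh.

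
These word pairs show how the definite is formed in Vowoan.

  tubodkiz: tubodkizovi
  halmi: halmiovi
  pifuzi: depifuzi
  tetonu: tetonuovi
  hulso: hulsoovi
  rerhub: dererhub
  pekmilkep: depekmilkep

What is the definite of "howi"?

"howi" begins with h-. The stems beginning with h- (hulso → hulsoovi, halmi → halmiovi) add -ovi.
So howi → howiovi.

howiovi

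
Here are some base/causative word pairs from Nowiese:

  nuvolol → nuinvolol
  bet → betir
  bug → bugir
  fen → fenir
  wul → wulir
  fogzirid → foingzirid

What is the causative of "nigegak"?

niingegak

nuvolol and wul both end in -l yet inflect differently (nuinvolol, wulir), so the final letter is not what conditions the rule; the number of vowels is.
"nigegak" has 3 vowels. The stems with 3 vowels (nuvolol → nuinvolol, fogzirid → foingzirid) insert -in- after the first vowel.
The other pattern: stems with 1 vowel add -ir.
So nigegak → niingegak.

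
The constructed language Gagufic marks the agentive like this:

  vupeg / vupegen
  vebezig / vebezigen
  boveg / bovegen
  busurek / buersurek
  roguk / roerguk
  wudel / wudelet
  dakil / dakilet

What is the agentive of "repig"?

repigen

vupeg and busurek both have last vowel 'e' yet inflect differently (vupegen, buersurek), so the last vowel is not what conditions the rule; the final letter is.
"repig" ends in -g. The stems ending in -g (vupeg → vupegen, vebezig → vebezigen, boveg → bovegen) add -en.
The other patterns: stems ending in -k insert -er- after the first vowel; stems ending in -l add -et.
So repig → repigen.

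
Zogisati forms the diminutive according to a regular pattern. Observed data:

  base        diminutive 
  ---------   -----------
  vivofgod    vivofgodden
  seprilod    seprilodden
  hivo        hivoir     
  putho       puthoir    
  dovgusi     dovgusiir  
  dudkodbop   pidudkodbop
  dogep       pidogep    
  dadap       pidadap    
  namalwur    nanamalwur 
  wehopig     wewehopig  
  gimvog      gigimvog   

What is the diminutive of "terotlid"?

vivofgod and hivo both have last vowel 'o' yet inflect differently (vivofgodden, hivoir), so the last vowel is not what conditions the rule; the final letter is.
"terotlid" ends in -d. The stems ending in -d (vivofgod → vivofgodden, seprilod → seprilodden) double the final consonant and add -en.
So terotlid → terotlidden.

terotlidden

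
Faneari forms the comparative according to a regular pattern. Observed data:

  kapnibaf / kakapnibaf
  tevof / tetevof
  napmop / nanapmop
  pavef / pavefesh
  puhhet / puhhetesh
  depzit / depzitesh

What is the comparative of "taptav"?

kapnibaf and pavef both end in -f yet inflect differently (kakapnibaf, pavefesh), so the final letter is not what conditions the rule; the last vowel is.
"taptav" has last vowel 'a'. The one such stem in the data (kapnibaf → kakapnibaf) repeats the first consonant+vowel as a prefix (as do tevof, napmop), so the same rule applies.
The other pattern: stems whose last vowel is 'e' or 'i' add -esh.
So taptav → tataptav.

tataptav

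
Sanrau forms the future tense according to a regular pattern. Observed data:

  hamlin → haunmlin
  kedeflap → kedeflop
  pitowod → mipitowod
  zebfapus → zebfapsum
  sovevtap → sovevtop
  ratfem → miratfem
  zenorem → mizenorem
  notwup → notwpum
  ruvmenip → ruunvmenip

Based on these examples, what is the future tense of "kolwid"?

kounlwid

"kolwid" has last vowel 'i'. The stems whose last vowel is 'i' (hamlin → haunmlin, ruvmenip → ruunvmenip) insert -un- after the first vowel.
The other patterns: stems whose last vowel is 'u' delete the last vowel and add -um; stems whose last vowel is 'e' or 'o' add the prefix mi-; stems whose last vowel is 'a' change the last vowel to 'o'.
So kolwid → kounlwid.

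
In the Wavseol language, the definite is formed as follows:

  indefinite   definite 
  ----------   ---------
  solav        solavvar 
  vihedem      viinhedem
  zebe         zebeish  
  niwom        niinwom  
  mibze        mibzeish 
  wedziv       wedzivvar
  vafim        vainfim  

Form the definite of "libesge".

libesgeish

"libesge" ends in -e. The stems ending in -e (mibze → mibzeish, zebe → zebeish) add -ish.
So libesge → libesgeish.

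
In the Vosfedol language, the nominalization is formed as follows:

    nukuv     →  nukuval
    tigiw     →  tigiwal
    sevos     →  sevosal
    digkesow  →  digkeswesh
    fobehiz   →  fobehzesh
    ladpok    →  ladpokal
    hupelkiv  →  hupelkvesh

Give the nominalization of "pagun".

pagunal

"pagun" has 2 vowels. The stems with 2 vowels (sevos → sevosal, tigiw → tigiwal, nukuv → nukuval) add -al.
The other pattern: stems with 3 vowels delete the last vowel and add -esh.
So pagun → pagunal.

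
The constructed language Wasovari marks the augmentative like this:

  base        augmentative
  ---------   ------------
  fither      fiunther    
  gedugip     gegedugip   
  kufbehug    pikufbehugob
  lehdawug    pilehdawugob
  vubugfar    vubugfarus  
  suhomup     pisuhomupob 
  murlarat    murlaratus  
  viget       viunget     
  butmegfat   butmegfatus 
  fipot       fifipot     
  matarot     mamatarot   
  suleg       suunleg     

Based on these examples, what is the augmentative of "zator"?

"zator" has last vowel 'o'. The stems whose last vowel is 'o' (fipot → fifipot, matarot → mamatarot) repeat the first consonant+vowel as a prefix.
So zator → zazator.

zazator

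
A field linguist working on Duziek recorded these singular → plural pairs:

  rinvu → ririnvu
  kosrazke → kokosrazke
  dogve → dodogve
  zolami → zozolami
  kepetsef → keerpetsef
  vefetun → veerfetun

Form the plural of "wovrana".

wowovrana

kosrazke and kepetsef both have last vowel 'e' yet inflect differently (kokosrazke, keerpetsef), so the last vowel is not what conditions the rule; whether the stem ends in a vowel or a consonant is.
"wovrana" ends in a vowel. The stems ending in a vowel (rinvu → ririnvu, kosrazke → kokosrazke, dogve → dodogve) repeat the first consonant+vowel as a prefix.
So wovrana → wowovrana.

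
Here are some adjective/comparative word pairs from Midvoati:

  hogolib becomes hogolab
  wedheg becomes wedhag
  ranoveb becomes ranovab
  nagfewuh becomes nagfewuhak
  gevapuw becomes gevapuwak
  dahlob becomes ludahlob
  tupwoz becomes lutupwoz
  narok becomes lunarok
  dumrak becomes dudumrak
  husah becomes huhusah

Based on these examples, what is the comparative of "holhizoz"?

hogolib and dahlob both end in -b yet inflect differently (hogolab, ludahlob), so the final letter is not what conditions the rule; the last vowel is.
"holhizoz" has last vowel 'o'. The stems whose last vowel is 'o' (dahlob → ludahlob, tupwoz → lutupwoz, narok → lunarok) add the prefix lu-.
So holhizoz → luholhizoz.

luholhizoz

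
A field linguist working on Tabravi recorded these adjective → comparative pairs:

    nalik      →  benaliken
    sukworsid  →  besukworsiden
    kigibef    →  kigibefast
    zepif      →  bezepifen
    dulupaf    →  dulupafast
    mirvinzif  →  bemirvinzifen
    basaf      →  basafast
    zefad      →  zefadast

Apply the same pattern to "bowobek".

zepif and basaf both end in -f yet inflect differently (bezepifen, basafast), so the final letter is not what conditions the rule; the last vowel is.
"bowobek" has last vowel 'e'. The one such stem in the data (kigibef → kigibefast) adds -ast, so the same rule applies.
So bowobek → bowobekast.

bowobekast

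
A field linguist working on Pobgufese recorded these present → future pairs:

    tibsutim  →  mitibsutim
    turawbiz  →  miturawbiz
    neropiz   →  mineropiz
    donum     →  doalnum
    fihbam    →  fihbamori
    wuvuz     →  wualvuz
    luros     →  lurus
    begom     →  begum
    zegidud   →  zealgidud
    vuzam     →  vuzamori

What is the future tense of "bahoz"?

bahuz

vuzam and tibsutim both end in -m yet inflect differently (vuzamori, mitibsutim), so the final letter is not what conditions the rule; the last vowel is.
"bahoz" has last vowel 'o'. The stems whose last vowel is 'o' (begom → begum, luros → lurus) change the last vowel to 'u'.
The other patterns: stems whose last vowel is 'a' add -ori; stems whose last vowel is 'i' add the prefix mi-; stems whose last vowel is 'u' insert -al- after the first vowel.
So bahoz → bahuz.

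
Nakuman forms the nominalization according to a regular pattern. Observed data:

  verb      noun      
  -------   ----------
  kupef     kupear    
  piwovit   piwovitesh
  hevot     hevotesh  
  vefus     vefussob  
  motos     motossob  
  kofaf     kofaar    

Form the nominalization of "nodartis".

motos and hevot both have last vowel 'o' yet inflect differently (motossob, hevotesh), so the last vowel is not what conditions the rule; the final letter is.
"nodartis" ends in -s. The stems ending in -s (motos → motossob, vefus → vefussob) double the final consonant and add -ob.
The other patterns: stems ending in -f drop the final letter and add -ar; stems ending in -t add -esh.
So nodartis → nodartissob.

nodartissob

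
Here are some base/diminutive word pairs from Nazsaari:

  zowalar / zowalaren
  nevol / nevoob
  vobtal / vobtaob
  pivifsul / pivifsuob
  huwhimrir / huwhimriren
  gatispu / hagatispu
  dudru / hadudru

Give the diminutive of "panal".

dudru and pivifsul both have last vowel 'u' yet inflect differently (hadudru, pivifsuob), so the last vowel is not what conditions the rule; the final letter is.
"panal" ends in -l. The stems ending in -l (vobtal → vobtaob, pivifsul → pivifsuob, nevol → nevoob) drop the final letter and add -ob.
The other patterns: stems ending in -u add the prefix ha-; stems ending in -r add -en.
So panal → panaob.

panaob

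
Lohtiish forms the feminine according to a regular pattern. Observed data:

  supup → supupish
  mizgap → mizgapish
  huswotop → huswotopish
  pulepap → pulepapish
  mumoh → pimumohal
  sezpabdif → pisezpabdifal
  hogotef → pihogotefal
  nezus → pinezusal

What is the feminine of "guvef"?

piguvefal

huswotop and mumoh both have last vowel 'o' yet inflect differently (huswotopish, pimumohal), so the last vowel is not what conditions the rule; the final letter is.
"guvef" ends in -f. The stems ending in -f (sezpabdif → pisezpabdifal, hogotef → pihogotefal) add pi- … -al around the stem.
The other pattern: stems ending in -p add -ish.
So guvef → piguvefal.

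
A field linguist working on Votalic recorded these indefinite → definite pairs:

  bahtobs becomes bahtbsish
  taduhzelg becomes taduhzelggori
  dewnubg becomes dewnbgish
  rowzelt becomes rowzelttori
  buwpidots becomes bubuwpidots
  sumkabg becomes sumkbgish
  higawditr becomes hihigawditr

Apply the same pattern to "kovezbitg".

kokovezbitg

buwpidots and bahtobs both end in -s yet inflect differently (bubuwpidots, bahtbsish), so the final letter is not what conditions the rule; the second-to-last letter is.
"kovezbitg" has second-to-last letter 't'. The stems whose second-to-last letter is 't' (higawditr → hihigawditr, buwpidots → bubuwpidots) repeat the first consonant+vowel as a prefix.
So kovezbitg → kokovezbitg.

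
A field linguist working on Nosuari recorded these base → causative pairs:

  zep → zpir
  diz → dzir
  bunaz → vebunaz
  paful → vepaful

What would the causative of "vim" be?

vmir

"vim" has 1 vowel. The stems with 1 vowel (zep → zpir, diz → dzir) delete the last vowel and add -ir.
So vim → vmir.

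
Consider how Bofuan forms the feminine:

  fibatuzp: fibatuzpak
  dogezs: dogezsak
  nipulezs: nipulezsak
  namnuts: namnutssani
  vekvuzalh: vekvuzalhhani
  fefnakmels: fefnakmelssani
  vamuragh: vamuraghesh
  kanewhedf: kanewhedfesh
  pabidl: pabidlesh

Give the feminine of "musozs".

dogezs and namnuts both end in -s yet inflect differently (dogezsak, namnutssani), so the final letter is not what conditions the rule; the second-to-last letter is.
"musozs" has second-to-last letter 'z'. The stems whose second-to-last letter is 'z' (fibatuzp → fibatuzpak, dogezs → dogezsak, nipulezs → nipulezsak) add -ak.
So musozs → musozsak.

musozsak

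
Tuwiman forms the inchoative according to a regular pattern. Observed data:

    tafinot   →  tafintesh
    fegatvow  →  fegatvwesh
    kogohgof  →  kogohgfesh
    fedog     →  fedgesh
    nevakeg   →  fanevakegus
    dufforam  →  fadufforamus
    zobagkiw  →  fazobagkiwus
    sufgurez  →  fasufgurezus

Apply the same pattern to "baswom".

fedog and nevakeg both end in -g yet inflect differently (fedgesh, fanevakegus), so the final letter is not what conditions the rule; the last vowel is.
"baswom" has last vowel 'o'. The stems whose last vowel is 'o' (tafinot → tafintesh, fegatvow → fegatvwesh, kogohgof → kogohgfesh) delete the last vowel and add -esh.
The other pattern: stems whose last vowel is 'a', 'e' or 'i' add fa- … -us around the stem.
So baswom → baswmesh.

baswmesh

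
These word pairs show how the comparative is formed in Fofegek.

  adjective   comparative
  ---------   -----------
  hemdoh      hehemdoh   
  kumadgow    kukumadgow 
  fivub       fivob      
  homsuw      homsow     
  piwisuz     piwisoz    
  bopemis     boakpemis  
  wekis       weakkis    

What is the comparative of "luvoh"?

kumadgow and homsuw both end in -w yet inflect differently (kukumadgow, homsow), so the final letter is not what conditions the rule; the last vowel is.
"luvoh" has last vowel 'o'. The stems whose last vowel is 'o' (hemdoh → hehemdoh, kumadgow → kukumadgow) repeat the first consonant+vowel as a prefix.
So luvoh → luluvoh.

luluvoh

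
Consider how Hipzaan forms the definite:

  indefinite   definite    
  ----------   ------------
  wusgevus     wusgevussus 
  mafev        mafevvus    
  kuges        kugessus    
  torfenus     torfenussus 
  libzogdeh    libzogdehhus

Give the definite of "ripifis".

ripifissus

Every pair shown (wusgevus → wusgevussus, mafev → mafevvus, kuges → kugessus, …) follows the same rule: double the final consonant and add -us.
So ripifis → ripifissus.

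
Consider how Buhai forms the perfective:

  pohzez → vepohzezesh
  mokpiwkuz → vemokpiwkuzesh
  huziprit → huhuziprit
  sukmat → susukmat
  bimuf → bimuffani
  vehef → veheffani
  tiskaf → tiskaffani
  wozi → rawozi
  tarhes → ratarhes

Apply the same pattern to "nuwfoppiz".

venuwfoppizesh

mokpiwkuz and bimuf both have last vowel 'u' yet inflect differently (vemokpiwkuzesh, bimuffani), so the last vowel is not what conditions the rule; the final letter is.
"nuwfoppiz" ends in -z. The stems ending in -z (pohzez → vepohzezesh, mokpiwkuz → vemokpiwkuzesh) add ve- … -esh around the stem.
The other patterns: stems ending in -t repeat the first consonant+vowel as a prefix; stems ending in -f double the final consonant and add -ani; stems ending in -i or -s add the prefix ra-.
So nuwfoppiz → venuwfoppizesh.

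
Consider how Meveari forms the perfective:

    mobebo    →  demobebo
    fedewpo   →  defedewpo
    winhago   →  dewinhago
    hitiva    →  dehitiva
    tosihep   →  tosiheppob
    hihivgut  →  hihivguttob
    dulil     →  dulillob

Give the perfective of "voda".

devoda

hitiva and hihivgut both begin with h- yet inflect differently (dehitiva, hihivguttob), so the first letter is not what conditions the rule; whether the stem ends in a vowel or a consonant is.
"voda" ends in a vowel. The stems ending in a vowel (mobebo → demobebo, fedewpo → defedewpo, winhago → dewinhago) add the prefix de-.
So voda → devoda.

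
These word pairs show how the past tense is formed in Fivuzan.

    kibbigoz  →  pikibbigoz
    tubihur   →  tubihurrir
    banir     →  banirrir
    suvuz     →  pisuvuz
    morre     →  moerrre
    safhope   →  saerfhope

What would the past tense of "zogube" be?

suvuz and tubihur both have last vowel 'u' yet inflect differently (pisuvuz, tubihurrir), so the last vowel is not what conditions the rule; the final letter is.
"zogube" ends in -e. The stems ending in -e (morre → moerrre, safhope → saerfhope) insert -er- after the first vowel.
The other patterns: stems ending in -z add the prefix pi-; stems ending in -r double the final consonant and add -ir.
So zogube → zoergube.

zoergube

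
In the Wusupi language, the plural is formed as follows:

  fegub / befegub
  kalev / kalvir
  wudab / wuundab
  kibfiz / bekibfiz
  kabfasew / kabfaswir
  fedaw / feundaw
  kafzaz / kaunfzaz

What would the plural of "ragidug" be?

"ragidug" has last vowel 'u'. The one such stem in the data (fegub → befegub) adds the prefix be-, so the same rule applies.
So ragidug → beragidug.

beragidug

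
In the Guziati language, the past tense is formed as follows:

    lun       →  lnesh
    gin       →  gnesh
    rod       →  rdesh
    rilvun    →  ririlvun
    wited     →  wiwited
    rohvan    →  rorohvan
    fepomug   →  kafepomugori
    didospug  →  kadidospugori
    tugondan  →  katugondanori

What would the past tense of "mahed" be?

mamahed

"mahed" has 2 vowels. The stems with 2 vowels (rilvun → ririlvun, wited → wiwited, rohvan → rorohvan) repeat the first consonant+vowel as a prefix.
The other patterns: stems with 1 vowel delete the last vowel and add -esh; stems with 3 vowels add ka- … -ori around the stem.
So mahed → mamahed.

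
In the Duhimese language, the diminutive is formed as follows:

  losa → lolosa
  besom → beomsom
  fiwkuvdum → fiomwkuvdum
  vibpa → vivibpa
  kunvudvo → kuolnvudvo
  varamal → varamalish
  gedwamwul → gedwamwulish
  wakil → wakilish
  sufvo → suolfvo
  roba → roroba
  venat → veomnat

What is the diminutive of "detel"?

detelish

"detel" ends in -l. The stems ending in -l (varamal → varamalish, gedwamwul → gedwamwulish, wakil → wakilish) add -ish.
So detel → detelish.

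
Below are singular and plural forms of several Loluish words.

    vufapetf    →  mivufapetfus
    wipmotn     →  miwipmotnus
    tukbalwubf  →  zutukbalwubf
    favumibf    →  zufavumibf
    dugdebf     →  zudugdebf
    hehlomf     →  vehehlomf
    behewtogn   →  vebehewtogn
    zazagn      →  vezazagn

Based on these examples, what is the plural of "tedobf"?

vufapetf and tukbalwubf both end in -f yet inflect differently (mivufapetfus, zutukbalwubf), so the final letter is not what conditions the rule; the second-to-last letter is.
"tedobf" has second-to-last letter 'b'. The stems whose second-to-last letter is 'b' (tukbalwubf → zutukbalwubf, favumibf → zufavumibf, dugdebf → zudugdebf) add the prefix zu-.
So tedobf → zutedobf.

zutedobf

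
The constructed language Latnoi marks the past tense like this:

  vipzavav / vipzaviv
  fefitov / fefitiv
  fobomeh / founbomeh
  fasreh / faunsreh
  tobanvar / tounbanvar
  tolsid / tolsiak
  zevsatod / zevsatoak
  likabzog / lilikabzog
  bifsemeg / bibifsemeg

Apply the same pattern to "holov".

holiv

vipzavav and tobanvar both have last vowel 'a' yet inflect differently (vipzaviv, tounbanvar), so the last vowel is not what conditions the rule; the final letter is.
"holov" ends in -v. The stems ending in -v (vipzavav → vipzaviv, fefitov → fefitiv) change the last vowel to 'i'.
So holov → holiv.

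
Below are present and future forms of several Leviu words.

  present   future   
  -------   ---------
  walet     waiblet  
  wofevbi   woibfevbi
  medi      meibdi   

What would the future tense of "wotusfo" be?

woibtusfo

Every pair shown (walet → waiblet, wofevbi → woibfevbi, medi → meibdi) follows the same rule: insert -ib- after the first vowel.
So wotusfo → woibtusfo.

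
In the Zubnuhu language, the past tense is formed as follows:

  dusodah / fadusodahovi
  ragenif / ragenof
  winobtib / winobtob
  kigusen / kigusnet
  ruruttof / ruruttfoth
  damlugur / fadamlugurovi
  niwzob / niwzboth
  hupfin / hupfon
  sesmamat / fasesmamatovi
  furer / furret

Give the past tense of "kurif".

kigusen and hupfin both end in -n yet inflect differently (kigusnet, hupfon), so the final letter is not what conditions the rule; the last vowel is.
"kurif" has last vowel 'i'. The stems whose last vowel is 'i' (ragenif → ragenof, winobtib → winobtob, hupfin → hupfon) change the last vowel to 'o'.
The other patterns: stems whose last vowel is 'e' delete the last vowel and add -et; stems whose last vowel is 'a' or 'u' add fa- … -ovi around the stem; stems whose last vowel is 'o' delete the last vowel and add -oth.
So kurif → kurof.

kurof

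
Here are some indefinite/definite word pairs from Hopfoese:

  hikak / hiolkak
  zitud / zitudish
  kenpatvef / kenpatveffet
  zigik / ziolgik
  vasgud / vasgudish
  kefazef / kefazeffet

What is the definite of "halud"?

haludish

zigik and zitud both begin with z- yet inflect differently (ziolgik, zitudish), so the first letter is not what conditions the rule; the final letter is.
"halud" ends in -d. The stems ending in -d (vasgud → vasgudish, zitud → zitudish) add -ish.
The other patterns: stems ending in -k insert -ol- after the first vowel; stems ending in -f double the final consonant and add -et.
So halud → haludish.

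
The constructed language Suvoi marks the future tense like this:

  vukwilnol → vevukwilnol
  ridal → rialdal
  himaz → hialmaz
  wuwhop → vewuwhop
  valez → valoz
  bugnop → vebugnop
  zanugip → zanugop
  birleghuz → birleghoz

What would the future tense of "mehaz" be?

vukwilnol and ridal both end in -l yet inflect differently (vevukwilnol, rialdal), so the final letter is not what conditions the rule; the last vowel is.
"mehaz" has last vowel 'a'. The stems whose last vowel is 'a' (ridal → rialdal, himaz → hialmaz) insert -al- after the first vowel.
So mehaz → mealhaz.

mealhaz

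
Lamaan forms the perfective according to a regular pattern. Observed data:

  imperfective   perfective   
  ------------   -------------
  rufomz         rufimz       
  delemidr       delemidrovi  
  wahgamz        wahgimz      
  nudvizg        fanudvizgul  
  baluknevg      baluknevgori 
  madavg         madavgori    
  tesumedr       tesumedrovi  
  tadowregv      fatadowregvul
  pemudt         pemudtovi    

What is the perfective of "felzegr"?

nudvizg and madavg both end in -g yet inflect differently (fanudvizgul, madavgori), so the final letter is not what conditions the rule; the second-to-last letter is.
"felzegr" has second-to-last letter 'g'. The one such stem in the data (tadowregv → fatadowregvul) adds fa- … -ul around the stem, so the same rule applies.
The other patterns: stems whose second-to-last letter is 'd' add -ovi; stems whose second-to-last letter is 'v' add -ori; stems whose second-to-last letter is 'm' change the last vowel to 'i'.
So felzegr → fafelzegrul.

fafelzegrul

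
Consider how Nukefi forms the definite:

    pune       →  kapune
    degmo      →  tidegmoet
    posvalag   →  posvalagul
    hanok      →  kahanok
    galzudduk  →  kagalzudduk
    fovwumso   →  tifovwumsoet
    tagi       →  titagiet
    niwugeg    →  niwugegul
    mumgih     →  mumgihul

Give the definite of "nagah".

nagahul

degmo and hanok both have last vowel 'o' yet inflect differently (tidegmoet, kahanok), so the last vowel is not what conditions the rule; the final letter is.
"nagah" ends in -h. The one such stem in the data (mumgih → mumgihul) adds -ul, so the same rule applies.
The other patterns: stems ending in -i or -o add ti- … -et around the stem; stems ending in -e or -k add the prefix ka-.
So nagah → nagahul.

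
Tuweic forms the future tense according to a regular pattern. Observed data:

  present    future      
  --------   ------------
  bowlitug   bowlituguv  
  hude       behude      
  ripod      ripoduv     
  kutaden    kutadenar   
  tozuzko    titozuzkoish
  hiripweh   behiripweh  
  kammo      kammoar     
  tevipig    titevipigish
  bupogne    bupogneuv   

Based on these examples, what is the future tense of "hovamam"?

tozuzko and kammo both end in -o yet inflect differently (titozuzkoish, kammoar), so the final letter is not what conditions the rule; the first letter is.
"hovamam" begins with h-. The stems beginning with h- (hiripweh → behiripweh, hude → behude) add the prefix be-.
So hovamam → behovamam.

behovamam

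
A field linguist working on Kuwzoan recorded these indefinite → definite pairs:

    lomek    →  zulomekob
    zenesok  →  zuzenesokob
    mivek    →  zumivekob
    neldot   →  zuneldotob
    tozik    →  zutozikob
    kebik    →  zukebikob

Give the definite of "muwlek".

Every pair shown (lomek → zulomekob, zenesok → zuzenesokob, mivek → zumivekob, …) follows the same rule: add zu- … -ob around the stem.
So muwlek → zumuwlekob.

zumuwlekob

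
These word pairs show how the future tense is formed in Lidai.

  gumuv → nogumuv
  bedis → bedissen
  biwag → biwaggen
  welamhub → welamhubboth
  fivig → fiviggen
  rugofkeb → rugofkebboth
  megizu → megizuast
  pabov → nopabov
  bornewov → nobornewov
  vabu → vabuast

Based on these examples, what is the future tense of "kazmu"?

kazmuast

gumuv and welamhub both have last vowel 'u' yet inflect differently (nogumuv, welamhubboth), so the last vowel is not what conditions the rule; the final letter is.
"kazmu" ends in -u. The stems ending in -u (megizu → megizuast, vabu → vabuast) add -ast.
The other patterns: stems ending in -g or -s double the final consonant and add -en; stems ending in -v add the prefix no-; stems ending in -b double the final consonant and add -oth.
So kazmu → kazmuast.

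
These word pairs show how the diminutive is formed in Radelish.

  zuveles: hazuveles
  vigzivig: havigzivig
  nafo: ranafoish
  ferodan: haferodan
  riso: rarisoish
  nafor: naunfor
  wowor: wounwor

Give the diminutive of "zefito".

razefitoish

"zefito" ends in -o. The stems ending in -o (riso → rarisoish, nafo → ranafoish) add ra- … -ish around the stem.
So zefito → razefitoish.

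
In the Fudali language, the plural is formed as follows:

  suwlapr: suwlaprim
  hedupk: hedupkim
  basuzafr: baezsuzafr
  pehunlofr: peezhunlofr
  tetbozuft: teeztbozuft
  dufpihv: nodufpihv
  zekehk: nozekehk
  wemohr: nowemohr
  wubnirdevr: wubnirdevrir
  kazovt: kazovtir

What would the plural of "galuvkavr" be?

suwlapr and basuzafr both end in -r yet inflect differently (suwlaprim, baezsuzafr), so the final letter is not what conditions the rule; the second-to-last letter is.
"galuvkavr" has second-to-last letter 'v'. The stems whose second-to-last letter is 'v' (wubnirdevr → wubnirdevrir, kazovt → kazovtir) add -ir.
The other patterns: stems whose second-to-last letter is 'p' add -im; stems whose second-to-last letter is 'f' insert -ez- after the first vowel; stems whose second-to-last letter is 'h' add the prefix no-.
So galuvkavr → galuvkavrir.

galuvkavrir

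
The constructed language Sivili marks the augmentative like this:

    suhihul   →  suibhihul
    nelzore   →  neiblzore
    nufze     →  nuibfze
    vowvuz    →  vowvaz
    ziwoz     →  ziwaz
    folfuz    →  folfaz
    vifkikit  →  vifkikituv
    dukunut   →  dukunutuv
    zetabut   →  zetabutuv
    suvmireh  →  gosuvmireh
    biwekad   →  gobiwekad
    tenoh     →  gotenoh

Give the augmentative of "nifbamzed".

gonifbamzed

suhihul and vowvuz both have last vowel 'u' yet inflect differently (suibhihul, vowvaz), so the last vowel is not what conditions the rule; the final letter is.
"nifbamzed" ends in -d. The one such stem in the data (biwekad → gobiwekad) adds the prefix go-, so the same rule applies.
So nifbamzed → gonifbamzed.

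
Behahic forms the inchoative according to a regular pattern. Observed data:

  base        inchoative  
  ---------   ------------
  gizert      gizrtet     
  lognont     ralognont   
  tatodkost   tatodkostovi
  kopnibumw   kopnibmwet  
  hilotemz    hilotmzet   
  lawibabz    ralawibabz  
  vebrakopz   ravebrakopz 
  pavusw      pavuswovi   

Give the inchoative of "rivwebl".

pavusw and kopnibumw both end in -w yet inflect differently (pavuswovi, kopnibmwet), so the final letter is not what conditions the rule; the second-to-last letter is.
"rivwebl" has second-to-last letter 'b'. The one such stem in the data (lawibabz → ralawibabz) adds the prefix ra-, so the same rule applies.
The other patterns: stems whose second-to-last letter is 's' add -ovi; stems whose second-to-last letter is 'm' or 'r' delete the last vowel and add -et.
So rivwebl → rarivwebl.

rarivwebl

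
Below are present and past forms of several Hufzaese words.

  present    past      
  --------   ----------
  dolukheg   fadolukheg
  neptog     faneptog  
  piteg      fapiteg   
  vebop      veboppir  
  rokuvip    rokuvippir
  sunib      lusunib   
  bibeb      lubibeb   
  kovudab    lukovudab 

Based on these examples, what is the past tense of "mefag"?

neptog and vebop both have last vowel 'o' yet inflect differently (faneptog, veboppir), so the last vowel is not what conditions the rule; the final letter is.
"mefag" ends in -g. The stems ending in -g (dolukheg → fadolukheg, neptog → faneptog, piteg → fapiteg) add the prefix fa-.
The other patterns: stems ending in -p double the final consonant and add -ir; stems ending in -b add the prefix lu-.
So mefag → famefag.

famefag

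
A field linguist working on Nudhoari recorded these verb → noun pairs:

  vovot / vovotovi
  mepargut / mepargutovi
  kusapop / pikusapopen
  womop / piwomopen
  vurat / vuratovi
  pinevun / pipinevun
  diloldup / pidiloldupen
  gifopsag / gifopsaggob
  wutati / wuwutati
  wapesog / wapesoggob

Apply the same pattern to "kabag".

"kabag" ends in -g. The stems ending in -g (gifopsag → gifopsaggob, wapesog → wapesoggob) double the final consonant and add -ob.
The other patterns: stems ending in -t add -ovi; stems ending in -p add pi- … -en around the stem; stems ending in -i or -n repeat the first consonant+vowel as a prefix.
So kabag → kabaggob.

kabaggob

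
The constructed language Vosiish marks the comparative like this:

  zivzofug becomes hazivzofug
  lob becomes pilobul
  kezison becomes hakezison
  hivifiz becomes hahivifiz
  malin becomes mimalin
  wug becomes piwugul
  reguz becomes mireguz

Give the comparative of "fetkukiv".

"fetkukiv" has 3 vowels. The stems with 3 vowels (kezison → hakezison, hivifiz → hahivifiz, zivzofug → hazivzofug) add the prefix ha-.
So fetkukiv → hafetkukiv.

hafetkukiv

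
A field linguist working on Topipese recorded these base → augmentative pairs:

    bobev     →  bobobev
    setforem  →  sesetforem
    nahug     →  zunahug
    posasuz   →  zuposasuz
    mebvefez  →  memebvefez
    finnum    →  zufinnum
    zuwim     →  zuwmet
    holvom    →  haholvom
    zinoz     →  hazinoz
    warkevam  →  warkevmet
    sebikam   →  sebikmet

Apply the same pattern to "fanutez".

posasuz and zinoz both end in -z yet inflect differently (zuposasuz, hazinoz), so the final letter is not what conditions the rule; the last vowel is.
"fanutez" has last vowel 'e'. The stems whose last vowel is 'e' (setforem → sesetforem, mebvefez → memebvefez, bobev → bobobev) repeat the first consonant+vowel as a prefix.
So fanutez → fafanutez.

fafanutez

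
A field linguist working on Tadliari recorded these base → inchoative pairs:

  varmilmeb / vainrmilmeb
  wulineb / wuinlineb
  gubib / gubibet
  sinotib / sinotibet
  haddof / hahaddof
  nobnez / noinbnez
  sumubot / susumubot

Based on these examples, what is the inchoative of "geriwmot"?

gegeriwmot

"geriwmot" has last vowel 'o'. The stems whose last vowel is 'o' (sumubot → susumubot, haddof → hahaddof) repeat the first consonant+vowel as a prefix.
The other patterns: stems whose last vowel is 'e' insert -in- after the first vowel; stems whose last vowel is 'i' add -et.
So geriwmot → gegeriwmot.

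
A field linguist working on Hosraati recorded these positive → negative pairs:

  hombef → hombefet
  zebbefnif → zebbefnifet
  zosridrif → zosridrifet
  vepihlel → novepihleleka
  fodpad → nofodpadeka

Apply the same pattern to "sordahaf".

hombef and vepihlel both have last vowel 'e' yet inflect differently (hombefet, novepihleleka), so the last vowel is not what conditions the rule; the final letter is.
"sordahaf" ends in -f. The stems ending in -f (hombef → hombefet, zebbefnif → zebbefnifet, zosridrif → zosridrifet) add -et.
The other pattern: stems ending in -d or -l add no- … -eka around the stem.
So sordahaf → sordahafet.

sordahafet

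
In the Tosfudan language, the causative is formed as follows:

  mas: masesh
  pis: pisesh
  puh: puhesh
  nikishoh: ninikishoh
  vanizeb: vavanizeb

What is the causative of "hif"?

puh and nikishoh both end in -h yet inflect differently (puhesh, ninikishoh), so the final letter is not what conditions the rule; the number of vowels is.
"hif" has 1 vowel. The stems with 1 vowel (mas → masesh, pis → pisesh, puh → puhesh) add -esh.
The other pattern: stems with 3 vowels repeat the first consonant+vowel as a prefix.
So hif → hifesh.

hifesh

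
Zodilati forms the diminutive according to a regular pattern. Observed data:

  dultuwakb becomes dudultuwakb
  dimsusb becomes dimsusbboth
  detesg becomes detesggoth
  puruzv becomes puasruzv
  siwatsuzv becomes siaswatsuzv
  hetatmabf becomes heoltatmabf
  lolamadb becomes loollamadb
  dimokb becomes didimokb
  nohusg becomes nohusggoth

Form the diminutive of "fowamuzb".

foaswamuzb

dimokb and dimsusb both end in -b yet inflect differently (didimokb, dimsusbboth), so the final letter is not what conditions the rule; the second-to-last letter is.
"fowamuzb" has second-to-last letter 'z'. The stems whose second-to-last letter is 'z' (siwatsuzv → siaswatsuzv, puruzv → puasruzv) insert -as- after the first vowel.
So fowamuzb → foaswamuzb.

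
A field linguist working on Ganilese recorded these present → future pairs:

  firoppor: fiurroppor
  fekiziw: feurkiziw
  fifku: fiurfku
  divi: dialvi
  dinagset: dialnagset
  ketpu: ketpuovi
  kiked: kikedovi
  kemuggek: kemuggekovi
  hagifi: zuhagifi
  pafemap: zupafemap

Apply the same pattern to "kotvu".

kotvuovi

fifku and ketpu both end in -u yet inflect differently (fiurfku, ketpuovi), so the final letter is not what conditions the rule; the first letter is.
"kotvu" begins with k-. The stems beginning with k- (ketpu → ketpuovi, kiked → kikedovi, kemuggek → kemuggekovi) add -ovi.
So kotvu → kotvuovi.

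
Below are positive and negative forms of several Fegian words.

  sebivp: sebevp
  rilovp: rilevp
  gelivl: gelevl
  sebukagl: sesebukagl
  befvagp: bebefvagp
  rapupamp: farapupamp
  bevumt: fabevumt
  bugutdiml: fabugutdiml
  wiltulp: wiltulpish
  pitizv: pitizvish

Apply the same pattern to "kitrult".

gelivl and sebukagl both end in -l yet inflect differently (gelevl, sesebukagl), so the final letter is not what conditions the rule; the second-to-last letter is.
"kitrult" has second-to-last letter 'l'. The one such stem in the data (wiltulp → wiltulpish) adds -ish, so the same rule applies.
So kitrult → kitrultish.

kitrultish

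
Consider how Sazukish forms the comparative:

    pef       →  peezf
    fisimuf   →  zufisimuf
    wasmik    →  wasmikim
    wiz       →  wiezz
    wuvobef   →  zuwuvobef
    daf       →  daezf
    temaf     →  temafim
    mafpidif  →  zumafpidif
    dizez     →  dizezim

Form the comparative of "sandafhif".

pef and temaf both end in -f yet inflect differently (peezf, temafim), so the final letter is not what conditions the rule; the number of vowels is.
"sandafhif" has 3 vowels. The stems with 3 vowels (fisimuf → zufisimuf, wuvobef → zuwuvobef, mafpidif → zumafpidif) add the prefix zu-.
So sandafhif → zusandafhif.

zusandafhif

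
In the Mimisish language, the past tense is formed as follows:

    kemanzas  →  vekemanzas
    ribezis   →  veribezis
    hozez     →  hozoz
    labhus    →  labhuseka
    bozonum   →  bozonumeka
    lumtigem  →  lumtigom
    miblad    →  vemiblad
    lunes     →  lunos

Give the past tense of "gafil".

lunes and labhus both end in -s yet inflect differently (lunos, labhuseka), so the final letter is not what conditions the rule; the last vowel is.
"gafil" has last vowel 'i'. The one such stem in the data (ribezis → veribezis) adds the prefix ve-, so the same rule applies.
The other patterns: stems whose last vowel is 'e' change the last vowel to 'o'; stems whose last vowel is 'u' add -eka.
So gafil → vegafil.

vegafil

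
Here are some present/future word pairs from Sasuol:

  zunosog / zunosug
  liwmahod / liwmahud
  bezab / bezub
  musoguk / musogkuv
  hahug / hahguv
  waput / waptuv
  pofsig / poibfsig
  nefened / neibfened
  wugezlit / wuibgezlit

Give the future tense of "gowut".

gowtuv

"gowut" has last vowel 'u'. The stems whose last vowel is 'u' (musoguk → musogkuv, hahug → hahguv, waput → waptuv) delete the last vowel and add -uv.
The other patterns: stems whose last vowel is 'a' or 'o' change the last vowel to 'u'; stems whose last vowel is 'e' or 'i' insert -ib- after the first vowel.
So gowut → gowtuv.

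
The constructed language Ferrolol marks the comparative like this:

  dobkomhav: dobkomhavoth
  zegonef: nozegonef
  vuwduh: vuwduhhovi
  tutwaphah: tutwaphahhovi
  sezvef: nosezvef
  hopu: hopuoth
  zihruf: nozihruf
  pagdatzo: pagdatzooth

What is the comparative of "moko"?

"moko" ends in -o. The one such stem in the data (pagdatzo → pagdatzooth) adds -oth, so the same rule applies.
The other patterns: stems ending in -f add the prefix no-; stems ending in -h double the final consonant and add -ovi.
So moko → mokooth.

mokooth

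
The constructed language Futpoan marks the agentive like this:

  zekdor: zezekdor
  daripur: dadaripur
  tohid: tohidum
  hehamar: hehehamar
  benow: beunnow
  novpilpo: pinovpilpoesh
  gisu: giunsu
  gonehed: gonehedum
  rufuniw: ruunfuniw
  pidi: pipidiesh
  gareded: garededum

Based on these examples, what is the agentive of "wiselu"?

wiunselu

"wiselu" ends in -u. The one such stem in the data (gisu → giunsu) inserts -un- after the first vowel (as do rufuniw, benow), so the same rule applies.
The other patterns: stems ending in -d add -um; stems ending in -r repeat the first consonant+vowel as a prefix; stems ending in -i or -o add pi- … -esh around the stem.
So wiselu → wiunselu.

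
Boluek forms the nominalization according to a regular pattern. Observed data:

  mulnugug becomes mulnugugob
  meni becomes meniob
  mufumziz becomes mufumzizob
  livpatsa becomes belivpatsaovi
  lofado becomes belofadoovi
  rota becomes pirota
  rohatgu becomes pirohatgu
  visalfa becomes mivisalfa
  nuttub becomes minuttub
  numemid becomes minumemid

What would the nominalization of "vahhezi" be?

livpatsa and rota both end in -a yet inflect differently (belivpatsaovi, pirota), so the final letter is not what conditions the rule; the first letter is.
"vahhezi" begins with v-. The one such stem in the data (visalfa → mivisalfa) adds the prefix mi-, so the same rule applies.
So vahhezi → mivahhezi.

mivahhezi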